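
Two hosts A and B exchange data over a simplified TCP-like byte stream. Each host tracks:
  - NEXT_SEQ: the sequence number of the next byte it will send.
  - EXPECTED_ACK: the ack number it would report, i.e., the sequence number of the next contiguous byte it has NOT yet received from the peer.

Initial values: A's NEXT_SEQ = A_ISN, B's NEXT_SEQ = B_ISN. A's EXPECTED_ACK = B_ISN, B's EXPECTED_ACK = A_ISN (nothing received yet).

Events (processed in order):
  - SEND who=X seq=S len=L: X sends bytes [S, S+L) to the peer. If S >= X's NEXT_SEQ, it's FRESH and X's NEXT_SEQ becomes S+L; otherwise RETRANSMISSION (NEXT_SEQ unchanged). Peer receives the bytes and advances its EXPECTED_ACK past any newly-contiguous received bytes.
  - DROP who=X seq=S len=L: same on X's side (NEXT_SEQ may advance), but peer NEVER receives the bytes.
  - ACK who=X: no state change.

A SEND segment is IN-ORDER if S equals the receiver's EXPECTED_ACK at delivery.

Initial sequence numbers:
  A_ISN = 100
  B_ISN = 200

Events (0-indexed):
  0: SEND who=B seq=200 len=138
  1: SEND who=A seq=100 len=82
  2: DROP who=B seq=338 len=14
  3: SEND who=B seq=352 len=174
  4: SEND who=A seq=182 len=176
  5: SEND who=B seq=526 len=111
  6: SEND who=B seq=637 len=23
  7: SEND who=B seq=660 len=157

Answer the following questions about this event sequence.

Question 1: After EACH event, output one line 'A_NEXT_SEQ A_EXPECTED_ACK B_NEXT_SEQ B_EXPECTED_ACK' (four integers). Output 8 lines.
100 338 338 100
182 338 338 182
182 338 352 182
182 338 526 182
358 338 526 358
358 338 637 358
358 338 660 358
358 338 817 358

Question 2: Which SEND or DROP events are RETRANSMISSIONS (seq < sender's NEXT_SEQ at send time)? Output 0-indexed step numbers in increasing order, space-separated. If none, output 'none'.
Step 0: SEND seq=200 -> fresh
Step 1: SEND seq=100 -> fresh
Step 2: DROP seq=338 -> fresh
Step 3: SEND seq=352 -> fresh
Step 4: SEND seq=182 -> fresh
Step 5: SEND seq=526 -> fresh
Step 6: SEND seq=637 -> fresh
Step 7: SEND seq=660 -> fresh

Answer: none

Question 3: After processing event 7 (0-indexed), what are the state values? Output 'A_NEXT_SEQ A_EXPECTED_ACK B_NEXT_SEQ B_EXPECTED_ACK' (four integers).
After event 0: A_seq=100 A_ack=338 B_seq=338 B_ack=100
After event 1: A_seq=182 A_ack=338 B_seq=338 B_ack=182
After event 2: A_seq=182 A_ack=338 B_seq=352 B_ack=182
After event 3: A_seq=182 A_ack=338 B_seq=526 B_ack=182
After event 4: A_seq=358 A_ack=338 B_seq=526 B_ack=358
After event 5: A_seq=358 A_ack=338 B_seq=637 B_ack=358
After event 6: A_seq=358 A_ack=338 B_seq=660 B_ack=358
After event 7: A_seq=358 A_ack=338 B_seq=817 B_ack=358

358 338 817 358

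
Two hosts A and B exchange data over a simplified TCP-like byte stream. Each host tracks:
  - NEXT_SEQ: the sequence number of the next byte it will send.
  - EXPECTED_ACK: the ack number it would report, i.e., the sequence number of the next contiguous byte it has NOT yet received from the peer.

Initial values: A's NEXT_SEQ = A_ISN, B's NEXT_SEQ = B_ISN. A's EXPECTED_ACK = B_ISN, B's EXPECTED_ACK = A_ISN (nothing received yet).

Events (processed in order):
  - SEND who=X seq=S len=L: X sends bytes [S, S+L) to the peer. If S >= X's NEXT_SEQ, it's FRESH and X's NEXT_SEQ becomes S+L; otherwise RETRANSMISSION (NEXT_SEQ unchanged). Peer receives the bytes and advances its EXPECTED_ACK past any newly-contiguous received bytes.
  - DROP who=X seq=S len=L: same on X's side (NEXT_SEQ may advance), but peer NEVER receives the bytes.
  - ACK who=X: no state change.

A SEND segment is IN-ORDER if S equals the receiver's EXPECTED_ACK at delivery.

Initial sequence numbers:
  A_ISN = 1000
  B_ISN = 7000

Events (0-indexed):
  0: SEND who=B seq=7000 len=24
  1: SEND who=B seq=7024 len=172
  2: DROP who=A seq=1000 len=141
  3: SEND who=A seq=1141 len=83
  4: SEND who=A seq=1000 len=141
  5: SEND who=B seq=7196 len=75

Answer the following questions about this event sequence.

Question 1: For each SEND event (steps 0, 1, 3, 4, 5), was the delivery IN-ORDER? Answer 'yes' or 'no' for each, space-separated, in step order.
Answer: yes yes no yes yes

Derivation:
Step 0: SEND seq=7000 -> in-order
Step 1: SEND seq=7024 -> in-order
Step 3: SEND seq=1141 -> out-of-order
Step 4: SEND seq=1000 -> in-order
Step 5: SEND seq=7196 -> in-order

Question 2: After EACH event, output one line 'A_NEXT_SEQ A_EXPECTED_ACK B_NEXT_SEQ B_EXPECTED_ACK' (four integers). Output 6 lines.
1000 7024 7024 1000
1000 7196 7196 1000
1141 7196 7196 1000
1224 7196 7196 1000
1224 7196 7196 1224
1224 7271 7271 1224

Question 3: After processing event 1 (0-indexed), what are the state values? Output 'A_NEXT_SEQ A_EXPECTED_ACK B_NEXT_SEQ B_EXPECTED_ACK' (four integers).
After event 0: A_seq=1000 A_ack=7024 B_seq=7024 B_ack=1000
After event 1: A_seq=1000 A_ack=7196 B_seq=7196 B_ack=1000

1000 7196 7196 1000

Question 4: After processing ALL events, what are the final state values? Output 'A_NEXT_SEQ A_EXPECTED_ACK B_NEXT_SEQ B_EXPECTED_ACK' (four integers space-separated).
Answer: 1224 7271 7271 1224

Derivation:
After event 0: A_seq=1000 A_ack=7024 B_seq=7024 B_ack=1000
After event 1: A_seq=1000 A_ack=7196 B_seq=7196 B_ack=1000
After event 2: A_seq=1141 A_ack=7196 B_seq=7196 B_ack=1000
After event 3: A_seq=1224 A_ack=7196 B_seq=7196 B_ack=1000
After event 4: A_seq=1224 A_ack=7196 B_seq=7196 B_ack=1224
After event 5: A_seq=1224 A_ack=7271 B_seq=7271 B_ack=1224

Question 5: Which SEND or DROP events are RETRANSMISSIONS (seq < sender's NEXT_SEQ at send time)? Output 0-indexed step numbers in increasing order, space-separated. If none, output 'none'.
Step 0: SEND seq=7000 -> fresh
Step 1: SEND seq=7024 -> fresh
Step 2: DROP seq=1000 -> fresh
Step 3: SEND seq=1141 -> fresh
Step 4: SEND seq=1000 -> retransmit
Step 5: SEND seq=7196 -> fresh

Answer: 4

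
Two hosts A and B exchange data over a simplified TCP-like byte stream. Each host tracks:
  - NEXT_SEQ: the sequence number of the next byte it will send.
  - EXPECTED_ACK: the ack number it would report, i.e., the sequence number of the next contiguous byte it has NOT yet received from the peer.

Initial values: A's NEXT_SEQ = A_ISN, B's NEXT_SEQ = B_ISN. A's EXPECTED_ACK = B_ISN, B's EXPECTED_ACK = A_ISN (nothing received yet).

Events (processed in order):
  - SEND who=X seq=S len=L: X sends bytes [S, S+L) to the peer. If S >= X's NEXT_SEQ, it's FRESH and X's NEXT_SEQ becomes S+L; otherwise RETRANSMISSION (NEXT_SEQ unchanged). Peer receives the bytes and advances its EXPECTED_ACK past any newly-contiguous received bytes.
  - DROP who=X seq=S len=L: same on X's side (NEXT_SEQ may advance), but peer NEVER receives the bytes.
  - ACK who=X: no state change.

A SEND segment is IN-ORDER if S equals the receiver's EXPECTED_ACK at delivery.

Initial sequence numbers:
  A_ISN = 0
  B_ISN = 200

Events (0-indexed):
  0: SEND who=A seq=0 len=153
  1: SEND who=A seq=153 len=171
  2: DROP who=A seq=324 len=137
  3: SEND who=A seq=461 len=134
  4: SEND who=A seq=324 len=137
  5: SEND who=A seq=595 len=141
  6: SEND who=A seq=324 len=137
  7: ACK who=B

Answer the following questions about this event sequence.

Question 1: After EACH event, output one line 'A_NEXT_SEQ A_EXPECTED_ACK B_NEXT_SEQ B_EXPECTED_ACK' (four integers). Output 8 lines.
153 200 200 153
324 200 200 324
461 200 200 324
595 200 200 324
595 200 200 595
736 200 200 736
736 200 200 736
736 200 200 736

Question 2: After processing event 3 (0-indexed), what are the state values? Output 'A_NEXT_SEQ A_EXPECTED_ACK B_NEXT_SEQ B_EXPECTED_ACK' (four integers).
After event 0: A_seq=153 A_ack=200 B_seq=200 B_ack=153
After event 1: A_seq=324 A_ack=200 B_seq=200 B_ack=324
After event 2: A_seq=461 A_ack=200 B_seq=200 B_ack=324
After event 3: A_seq=595 A_ack=200 B_seq=200 B_ack=324

595 200 200 324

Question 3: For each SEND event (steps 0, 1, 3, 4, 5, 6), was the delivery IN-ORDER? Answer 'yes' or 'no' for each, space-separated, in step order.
Answer: yes yes no yes yes no

Derivation:
Step 0: SEND seq=0 -> in-order
Step 1: SEND seq=153 -> in-order
Step 3: SEND seq=461 -> out-of-order
Step 4: SEND seq=324 -> in-order
Step 5: SEND seq=595 -> in-order
Step 6: SEND seq=324 -> out-of-order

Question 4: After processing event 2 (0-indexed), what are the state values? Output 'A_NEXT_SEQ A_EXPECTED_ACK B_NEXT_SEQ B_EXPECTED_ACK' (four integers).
After event 0: A_seq=153 A_ack=200 B_seq=200 B_ack=153
After event 1: A_seq=324 A_ack=200 B_seq=200 B_ack=324
After event 2: A_seq=461 A_ack=200 B_seq=200 B_ack=324

461 200 200 324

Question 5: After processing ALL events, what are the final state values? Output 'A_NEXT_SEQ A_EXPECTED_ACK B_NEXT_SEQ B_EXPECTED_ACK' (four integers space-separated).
Answer: 736 200 200 736

Derivation:
After event 0: A_seq=153 A_ack=200 B_seq=200 B_ack=153
After event 1: A_seq=324 A_ack=200 B_seq=200 B_ack=324
After event 2: A_seq=461 A_ack=200 B_seq=200 B_ack=324
After event 3: A_seq=595 A_ack=200 B_seq=200 B_ack=324
After event 4: A_seq=595 A_ack=200 B_seq=200 B_ack=595
After event 5: A_seq=736 A_ack=200 B_seq=200 B_ack=736
After event 6: A_seq=736 A_ack=200 B_seq=200 B_ack=736
After event 7: A_seq=736 A_ack=200 B_seq=200 B_ack=736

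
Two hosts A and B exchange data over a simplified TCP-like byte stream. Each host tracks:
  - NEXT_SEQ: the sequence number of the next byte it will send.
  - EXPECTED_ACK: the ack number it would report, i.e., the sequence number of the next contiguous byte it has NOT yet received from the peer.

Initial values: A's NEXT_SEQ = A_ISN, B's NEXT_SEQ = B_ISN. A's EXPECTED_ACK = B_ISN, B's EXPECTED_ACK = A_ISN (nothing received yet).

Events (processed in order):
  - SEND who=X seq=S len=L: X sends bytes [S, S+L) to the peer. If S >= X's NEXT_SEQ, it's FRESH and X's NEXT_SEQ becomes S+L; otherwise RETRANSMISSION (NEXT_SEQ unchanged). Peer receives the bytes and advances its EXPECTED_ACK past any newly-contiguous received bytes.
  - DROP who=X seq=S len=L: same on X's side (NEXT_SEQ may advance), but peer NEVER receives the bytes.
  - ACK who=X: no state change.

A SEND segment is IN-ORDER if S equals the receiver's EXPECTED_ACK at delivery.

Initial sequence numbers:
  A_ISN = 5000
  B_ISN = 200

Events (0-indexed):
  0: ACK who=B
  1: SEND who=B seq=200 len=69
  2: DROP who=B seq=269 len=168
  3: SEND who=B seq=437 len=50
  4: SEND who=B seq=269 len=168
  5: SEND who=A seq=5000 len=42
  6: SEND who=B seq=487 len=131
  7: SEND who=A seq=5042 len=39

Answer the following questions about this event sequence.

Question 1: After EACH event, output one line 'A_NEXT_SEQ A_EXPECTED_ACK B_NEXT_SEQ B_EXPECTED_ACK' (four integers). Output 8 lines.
5000 200 200 5000
5000 269 269 5000
5000 269 437 5000
5000 269 487 5000
5000 487 487 5000
5042 487 487 5042
5042 618 618 5042
5081 618 618 5081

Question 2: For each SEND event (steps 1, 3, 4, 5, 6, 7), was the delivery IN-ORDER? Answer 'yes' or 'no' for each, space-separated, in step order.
Answer: yes no yes yes yes yes

Derivation:
Step 1: SEND seq=200 -> in-order
Step 3: SEND seq=437 -> out-of-order
Step 4: SEND seq=269 -> in-order
Step 5: SEND seq=5000 -> in-order
Step 6: SEND seq=487 -> in-order
Step 7: SEND seq=5042 -> in-order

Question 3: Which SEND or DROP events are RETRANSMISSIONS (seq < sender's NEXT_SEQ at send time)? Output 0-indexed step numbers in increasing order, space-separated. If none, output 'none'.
Step 1: SEND seq=200 -> fresh
Step 2: DROP seq=269 -> fresh
Step 3: SEND seq=437 -> fresh
Step 4: SEND seq=269 -> retransmit
Step 5: SEND seq=5000 -> fresh
Step 6: SEND seq=487 -> fresh
Step 7: SEND seq=5042 -> fresh

Answer: 4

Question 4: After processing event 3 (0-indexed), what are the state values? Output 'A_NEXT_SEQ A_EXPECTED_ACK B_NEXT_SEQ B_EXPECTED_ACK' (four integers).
After event 0: A_seq=5000 A_ack=200 B_seq=200 B_ack=5000
After event 1: A_seq=5000 A_ack=269 B_seq=269 B_ack=5000
After event 2: A_seq=5000 A_ack=269 B_seq=437 B_ack=5000
After event 3: A_seq=5000 A_ack=269 B_seq=487 B_ack=5000

5000 269 487 5000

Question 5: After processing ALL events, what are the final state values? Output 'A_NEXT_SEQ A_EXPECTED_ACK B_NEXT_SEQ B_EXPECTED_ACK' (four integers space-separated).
Answer: 5081 618 618 5081

Derivation:
After event 0: A_seq=5000 A_ack=200 B_seq=200 B_ack=5000
After event 1: A_seq=5000 A_ack=269 B_seq=269 B_ack=5000
After event 2: A_seq=5000 A_ack=269 B_seq=437 B_ack=5000
After event 3: A_seq=5000 A_ack=269 B_seq=487 B_ack=5000
After event 4: A_seq=5000 A_ack=487 B_seq=487 B_ack=5000
After event 5: A_seq=5042 A_ack=487 B_seq=487 B_ack=5042
After event 6: A_seq=5042 A_ack=618 B_seq=618 B_ack=5042
After event 7: A_seq=5081 A_ack=618 B_seq=618 B_ack=5081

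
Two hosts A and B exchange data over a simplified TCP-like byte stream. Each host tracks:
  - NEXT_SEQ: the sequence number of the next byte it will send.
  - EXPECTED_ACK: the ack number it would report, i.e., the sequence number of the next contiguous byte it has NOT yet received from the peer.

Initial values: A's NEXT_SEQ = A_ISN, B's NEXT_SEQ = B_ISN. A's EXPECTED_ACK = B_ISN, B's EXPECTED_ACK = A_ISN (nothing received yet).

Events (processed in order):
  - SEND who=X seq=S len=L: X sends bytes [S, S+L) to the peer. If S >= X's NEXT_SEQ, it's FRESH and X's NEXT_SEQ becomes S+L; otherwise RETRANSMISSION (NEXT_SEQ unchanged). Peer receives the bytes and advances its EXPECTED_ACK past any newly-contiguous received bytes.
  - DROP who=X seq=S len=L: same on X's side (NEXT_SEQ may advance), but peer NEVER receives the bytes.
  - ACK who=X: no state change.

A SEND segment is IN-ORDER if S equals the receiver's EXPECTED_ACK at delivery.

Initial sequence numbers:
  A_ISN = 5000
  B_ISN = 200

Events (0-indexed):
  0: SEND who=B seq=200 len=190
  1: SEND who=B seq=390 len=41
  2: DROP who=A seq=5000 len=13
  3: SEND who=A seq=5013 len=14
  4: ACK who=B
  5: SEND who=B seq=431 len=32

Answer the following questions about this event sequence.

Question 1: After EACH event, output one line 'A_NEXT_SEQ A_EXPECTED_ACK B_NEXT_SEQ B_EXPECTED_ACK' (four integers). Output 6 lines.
5000 390 390 5000
5000 431 431 5000
5013 431 431 5000
5027 431 431 5000
5027 431 431 5000
5027 463 463 5000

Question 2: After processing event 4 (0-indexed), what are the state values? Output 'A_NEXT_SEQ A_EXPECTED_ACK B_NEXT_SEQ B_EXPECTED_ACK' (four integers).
After event 0: A_seq=5000 A_ack=390 B_seq=390 B_ack=5000
After event 1: A_seq=5000 A_ack=431 B_seq=431 B_ack=5000
After event 2: A_seq=5013 A_ack=431 B_seq=431 B_ack=5000
After event 3: A_seq=5027 A_ack=431 B_seq=431 B_ack=5000
After event 4: A_seq=5027 A_ack=431 B_seq=431 B_ack=5000

5027 431 431 5000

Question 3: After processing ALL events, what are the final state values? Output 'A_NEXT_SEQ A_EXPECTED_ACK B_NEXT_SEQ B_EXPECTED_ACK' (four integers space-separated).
After event 0: A_seq=5000 A_ack=390 B_seq=390 B_ack=5000
After event 1: A_seq=5000 A_ack=431 B_seq=431 B_ack=5000
After event 2: A_seq=5013 A_ack=431 B_seq=431 B_ack=5000
After event 3: A_seq=5027 A_ack=431 B_seq=431 B_ack=5000
After event 4: A_seq=5027 A_ack=431 B_seq=431 B_ack=5000
After event 5: A_seq=5027 A_ack=463 B_seq=463 B_ack=5000

Answer: 5027 463 463 5000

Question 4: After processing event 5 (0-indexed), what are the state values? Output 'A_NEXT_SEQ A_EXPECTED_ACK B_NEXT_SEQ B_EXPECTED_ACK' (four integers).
After event 0: A_seq=5000 A_ack=390 B_seq=390 B_ack=5000
After event 1: A_seq=5000 A_ack=431 B_seq=431 B_ack=5000
After event 2: A_seq=5013 A_ack=431 B_seq=431 B_ack=5000
After event 3: A_seq=5027 A_ack=431 B_seq=431 B_ack=5000
After event 4: A_seq=5027 A_ack=431 B_seq=431 B_ack=5000
After event 5: A_seq=5027 A_ack=463 B_seq=463 B_ack=5000

5027 463 463 5000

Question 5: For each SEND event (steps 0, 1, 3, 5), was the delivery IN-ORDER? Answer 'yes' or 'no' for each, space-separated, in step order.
Step 0: SEND seq=200 -> in-order
Step 1: SEND seq=390 -> in-order
Step 3: SEND seq=5013 -> out-of-order
Step 5: SEND seq=431 -> in-order

Answer: yes yes no yes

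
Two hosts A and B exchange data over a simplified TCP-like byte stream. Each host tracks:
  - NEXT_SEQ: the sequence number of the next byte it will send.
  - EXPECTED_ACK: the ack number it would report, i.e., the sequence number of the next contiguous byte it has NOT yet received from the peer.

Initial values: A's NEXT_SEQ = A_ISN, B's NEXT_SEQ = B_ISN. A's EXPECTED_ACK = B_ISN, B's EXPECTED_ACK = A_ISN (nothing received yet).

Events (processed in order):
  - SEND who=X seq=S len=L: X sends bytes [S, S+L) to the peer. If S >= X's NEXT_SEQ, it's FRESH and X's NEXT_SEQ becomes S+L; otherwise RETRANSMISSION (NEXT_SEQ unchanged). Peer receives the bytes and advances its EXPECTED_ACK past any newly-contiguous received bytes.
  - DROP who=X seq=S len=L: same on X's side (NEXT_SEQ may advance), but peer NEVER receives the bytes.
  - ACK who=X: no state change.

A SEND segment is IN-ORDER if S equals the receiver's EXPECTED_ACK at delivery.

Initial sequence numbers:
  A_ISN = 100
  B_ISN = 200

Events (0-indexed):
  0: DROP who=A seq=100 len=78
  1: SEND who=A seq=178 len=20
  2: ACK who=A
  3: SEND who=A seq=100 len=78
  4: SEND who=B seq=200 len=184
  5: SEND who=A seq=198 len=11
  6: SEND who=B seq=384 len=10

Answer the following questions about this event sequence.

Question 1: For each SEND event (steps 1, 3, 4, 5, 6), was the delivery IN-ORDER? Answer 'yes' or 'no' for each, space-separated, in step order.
Answer: no yes yes yes yes

Derivation:
Step 1: SEND seq=178 -> out-of-order
Step 3: SEND seq=100 -> in-order
Step 4: SEND seq=200 -> in-order
Step 5: SEND seq=198 -> in-order
Step 6: SEND seq=384 -> in-order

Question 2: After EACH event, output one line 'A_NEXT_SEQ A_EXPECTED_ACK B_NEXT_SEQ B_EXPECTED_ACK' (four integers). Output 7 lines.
178 200 200 100
198 200 200 100
198 200 200 100
198 200 200 198
198 384 384 198
209 384 384 209
209 394 394 209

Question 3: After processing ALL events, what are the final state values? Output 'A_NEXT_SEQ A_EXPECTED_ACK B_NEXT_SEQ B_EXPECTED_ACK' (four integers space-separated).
Answer: 209 394 394 209

Derivation:
After event 0: A_seq=178 A_ack=200 B_seq=200 B_ack=100
After event 1: A_seq=198 A_ack=200 B_seq=200 B_ack=100
After event 2: A_seq=198 A_ack=200 B_seq=200 B_ack=100
After event 3: A_seq=198 A_ack=200 B_seq=200 B_ack=198
After event 4: A_seq=198 A_ack=384 B_seq=384 B_ack=198
After event 5: A_seq=209 A_ack=384 B_seq=384 B_ack=209
After event 6: A_seq=209 A_ack=394 B_seq=394 B_ack=209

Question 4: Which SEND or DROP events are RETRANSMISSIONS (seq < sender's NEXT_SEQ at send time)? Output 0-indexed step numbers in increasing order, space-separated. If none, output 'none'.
Step 0: DROP seq=100 -> fresh
Step 1: SEND seq=178 -> fresh
Step 3: SEND seq=100 -> retransmit
Step 4: SEND seq=200 -> fresh
Step 5: SEND seq=198 -> fresh
Step 6: SEND seq=384 -> fresh

Answer: 3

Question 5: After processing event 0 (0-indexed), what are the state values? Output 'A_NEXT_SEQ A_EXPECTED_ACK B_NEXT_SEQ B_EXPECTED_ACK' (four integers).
After event 0: A_seq=178 A_ack=200 B_seq=200 B_ack=100

178 200 200 100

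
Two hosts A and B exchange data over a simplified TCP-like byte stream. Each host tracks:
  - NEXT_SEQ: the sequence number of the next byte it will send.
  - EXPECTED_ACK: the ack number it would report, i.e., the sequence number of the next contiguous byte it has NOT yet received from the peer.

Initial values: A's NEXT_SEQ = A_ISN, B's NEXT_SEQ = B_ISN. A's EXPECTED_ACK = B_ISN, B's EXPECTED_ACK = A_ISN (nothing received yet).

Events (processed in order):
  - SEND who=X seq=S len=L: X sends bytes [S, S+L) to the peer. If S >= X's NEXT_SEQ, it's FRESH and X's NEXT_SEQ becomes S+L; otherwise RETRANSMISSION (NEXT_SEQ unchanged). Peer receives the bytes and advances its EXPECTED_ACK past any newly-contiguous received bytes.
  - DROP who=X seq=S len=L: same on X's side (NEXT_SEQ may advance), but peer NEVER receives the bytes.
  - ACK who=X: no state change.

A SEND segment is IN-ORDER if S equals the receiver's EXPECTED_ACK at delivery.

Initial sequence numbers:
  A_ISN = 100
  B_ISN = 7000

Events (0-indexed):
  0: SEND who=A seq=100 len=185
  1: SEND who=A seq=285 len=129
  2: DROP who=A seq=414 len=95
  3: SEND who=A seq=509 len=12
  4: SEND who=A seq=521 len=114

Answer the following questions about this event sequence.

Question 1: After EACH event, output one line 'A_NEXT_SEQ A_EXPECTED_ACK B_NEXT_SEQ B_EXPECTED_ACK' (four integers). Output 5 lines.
285 7000 7000 285
414 7000 7000 414
509 7000 7000 414
521 7000 7000 414
635 7000 7000 414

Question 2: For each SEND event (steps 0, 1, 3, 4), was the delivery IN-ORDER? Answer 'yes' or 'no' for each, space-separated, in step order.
Answer: yes yes no no

Derivation:
Step 0: SEND seq=100 -> in-order
Step 1: SEND seq=285 -> in-order
Step 3: SEND seq=509 -> out-of-order
Step 4: SEND seq=521 -> out-of-order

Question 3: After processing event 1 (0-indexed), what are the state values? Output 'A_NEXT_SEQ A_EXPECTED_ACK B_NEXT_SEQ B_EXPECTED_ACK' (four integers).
After event 0: A_seq=285 A_ack=7000 B_seq=7000 B_ack=285
After event 1: A_seq=414 A_ack=7000 B_seq=7000 B_ack=414

414 7000 7000 414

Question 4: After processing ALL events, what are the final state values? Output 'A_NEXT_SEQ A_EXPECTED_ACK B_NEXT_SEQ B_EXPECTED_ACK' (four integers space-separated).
Answer: 635 7000 7000 414

Derivation:
After event 0: A_seq=285 A_ack=7000 B_seq=7000 B_ack=285
After event 1: A_seq=414 A_ack=7000 B_seq=7000 B_ack=414
After event 2: A_seq=509 A_ack=7000 B_seq=7000 B_ack=414
After event 3: A_seq=521 A_ack=7000 B_seq=7000 B_ack=414
After event 4: A_seq=635 A_ack=7000 B_seq=7000 B_ack=414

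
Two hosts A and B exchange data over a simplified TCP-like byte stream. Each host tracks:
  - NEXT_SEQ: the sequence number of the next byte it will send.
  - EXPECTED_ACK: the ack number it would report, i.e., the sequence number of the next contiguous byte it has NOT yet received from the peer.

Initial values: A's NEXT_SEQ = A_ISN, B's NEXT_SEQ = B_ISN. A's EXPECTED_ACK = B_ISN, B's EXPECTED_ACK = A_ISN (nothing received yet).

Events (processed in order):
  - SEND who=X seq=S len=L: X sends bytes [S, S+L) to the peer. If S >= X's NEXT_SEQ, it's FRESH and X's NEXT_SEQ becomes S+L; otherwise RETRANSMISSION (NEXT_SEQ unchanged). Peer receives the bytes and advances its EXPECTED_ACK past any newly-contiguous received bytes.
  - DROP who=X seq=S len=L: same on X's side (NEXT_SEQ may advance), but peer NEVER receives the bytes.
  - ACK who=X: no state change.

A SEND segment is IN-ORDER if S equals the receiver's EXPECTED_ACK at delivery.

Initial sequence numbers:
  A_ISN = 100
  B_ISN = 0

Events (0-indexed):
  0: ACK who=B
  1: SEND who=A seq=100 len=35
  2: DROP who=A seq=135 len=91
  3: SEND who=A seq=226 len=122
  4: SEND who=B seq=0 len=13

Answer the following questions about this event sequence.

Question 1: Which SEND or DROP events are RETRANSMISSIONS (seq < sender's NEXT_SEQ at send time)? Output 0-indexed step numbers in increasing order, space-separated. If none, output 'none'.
Answer: none

Derivation:
Step 1: SEND seq=100 -> fresh
Step 2: DROP seq=135 -> fresh
Step 3: SEND seq=226 -> fresh
Step 4: SEND seq=0 -> fresh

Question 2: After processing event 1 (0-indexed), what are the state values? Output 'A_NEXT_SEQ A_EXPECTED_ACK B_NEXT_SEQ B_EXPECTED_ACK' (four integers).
After event 0: A_seq=100 A_ack=0 B_seq=0 B_ack=100
After event 1: A_seq=135 A_ack=0 B_seq=0 B_ack=135

135 0 0 135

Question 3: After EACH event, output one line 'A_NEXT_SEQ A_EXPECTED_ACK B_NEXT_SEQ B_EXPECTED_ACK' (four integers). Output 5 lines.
100 0 0 100
135 0 0 135
226 0 0 135
348 0 0 135
348 13 13 135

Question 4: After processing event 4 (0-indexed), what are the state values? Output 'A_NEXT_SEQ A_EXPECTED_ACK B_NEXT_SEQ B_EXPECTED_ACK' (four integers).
After event 0: A_seq=100 A_ack=0 B_seq=0 B_ack=100
After event 1: A_seq=135 A_ack=0 B_seq=0 B_ack=135
After event 2: A_seq=226 A_ack=0 B_seq=0 B_ack=135
After event 3: A_seq=348 A_ack=0 B_seq=0 B_ack=135
After event 4: A_seq=348 A_ack=13 B_seq=13 B_ack=135

348 13 13 135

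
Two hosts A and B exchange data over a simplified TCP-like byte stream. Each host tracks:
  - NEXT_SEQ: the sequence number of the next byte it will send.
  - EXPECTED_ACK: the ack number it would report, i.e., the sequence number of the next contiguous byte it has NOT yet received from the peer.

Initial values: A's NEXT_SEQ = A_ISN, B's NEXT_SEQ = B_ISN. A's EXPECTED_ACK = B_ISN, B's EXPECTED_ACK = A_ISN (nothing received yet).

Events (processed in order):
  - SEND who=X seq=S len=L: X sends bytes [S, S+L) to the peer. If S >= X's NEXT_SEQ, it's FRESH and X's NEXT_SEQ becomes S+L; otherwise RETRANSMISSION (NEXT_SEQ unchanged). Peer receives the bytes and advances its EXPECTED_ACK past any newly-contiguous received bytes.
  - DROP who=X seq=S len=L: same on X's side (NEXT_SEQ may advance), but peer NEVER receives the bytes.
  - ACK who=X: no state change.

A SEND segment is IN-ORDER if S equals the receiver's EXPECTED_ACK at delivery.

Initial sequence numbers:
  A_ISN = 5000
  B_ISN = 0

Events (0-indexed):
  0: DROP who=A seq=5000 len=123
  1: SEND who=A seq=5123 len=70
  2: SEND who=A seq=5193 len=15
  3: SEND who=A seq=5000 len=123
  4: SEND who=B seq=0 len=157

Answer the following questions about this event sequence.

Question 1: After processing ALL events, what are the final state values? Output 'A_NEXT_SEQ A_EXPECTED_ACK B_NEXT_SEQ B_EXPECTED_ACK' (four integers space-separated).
After event 0: A_seq=5123 A_ack=0 B_seq=0 B_ack=5000
After event 1: A_seq=5193 A_ack=0 B_seq=0 B_ack=5000
After event 2: A_seq=5208 A_ack=0 B_seq=0 B_ack=5000
After event 3: A_seq=5208 A_ack=0 B_seq=0 B_ack=5208
After event 4: A_seq=5208 A_ack=157 B_seq=157 B_ack=5208

Answer: 5208 157 157 5208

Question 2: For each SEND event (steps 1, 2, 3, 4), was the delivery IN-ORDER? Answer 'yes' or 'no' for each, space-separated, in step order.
Answer: no no yes yes

Derivation:
Step 1: SEND seq=5123 -> out-of-order
Step 2: SEND seq=5193 -> out-of-order
Step 3: SEND seq=5000 -> in-order
Step 4: SEND seq=0 -> in-order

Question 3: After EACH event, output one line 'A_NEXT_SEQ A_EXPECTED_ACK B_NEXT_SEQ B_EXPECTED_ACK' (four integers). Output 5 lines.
5123 0 0 5000
5193 0 0 5000
5208 0 0 5000
5208 0 0 5208
5208 157 157 5208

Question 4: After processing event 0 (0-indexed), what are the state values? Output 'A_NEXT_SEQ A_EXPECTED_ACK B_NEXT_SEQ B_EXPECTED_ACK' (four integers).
After event 0: A_seq=5123 A_ack=0 B_seq=0 B_ack=5000

5123 0 0 5000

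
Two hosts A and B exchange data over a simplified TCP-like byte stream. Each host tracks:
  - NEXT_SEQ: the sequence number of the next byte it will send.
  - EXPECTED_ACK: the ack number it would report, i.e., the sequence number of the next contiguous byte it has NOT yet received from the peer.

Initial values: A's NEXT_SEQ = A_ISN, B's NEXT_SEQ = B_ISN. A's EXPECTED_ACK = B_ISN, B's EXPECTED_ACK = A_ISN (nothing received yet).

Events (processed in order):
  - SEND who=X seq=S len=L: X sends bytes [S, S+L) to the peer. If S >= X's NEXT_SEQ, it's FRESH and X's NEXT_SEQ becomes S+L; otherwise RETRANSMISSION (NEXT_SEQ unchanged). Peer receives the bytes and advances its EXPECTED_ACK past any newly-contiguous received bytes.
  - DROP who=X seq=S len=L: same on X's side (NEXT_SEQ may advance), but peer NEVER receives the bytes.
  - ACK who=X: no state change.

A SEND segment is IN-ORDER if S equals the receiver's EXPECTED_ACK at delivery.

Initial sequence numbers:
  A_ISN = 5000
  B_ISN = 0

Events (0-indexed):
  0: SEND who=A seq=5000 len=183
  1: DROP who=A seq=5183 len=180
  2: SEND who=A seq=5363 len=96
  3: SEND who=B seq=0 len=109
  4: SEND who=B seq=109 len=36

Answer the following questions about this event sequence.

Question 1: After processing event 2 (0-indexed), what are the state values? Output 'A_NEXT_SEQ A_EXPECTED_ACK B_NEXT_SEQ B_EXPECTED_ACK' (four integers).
After event 0: A_seq=5183 A_ack=0 B_seq=0 B_ack=5183
After event 1: A_seq=5363 A_ack=0 B_seq=0 B_ack=5183
After event 2: A_seq=5459 A_ack=0 B_seq=0 B_ack=5183

5459 0 0 5183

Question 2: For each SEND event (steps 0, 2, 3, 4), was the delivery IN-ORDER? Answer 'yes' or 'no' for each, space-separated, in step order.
Answer: yes no yes yes

Derivation:
Step 0: SEND seq=5000 -> in-order
Step 2: SEND seq=5363 -> out-of-order
Step 3: SEND seq=0 -> in-order
Step 4: SEND seq=109 -> in-order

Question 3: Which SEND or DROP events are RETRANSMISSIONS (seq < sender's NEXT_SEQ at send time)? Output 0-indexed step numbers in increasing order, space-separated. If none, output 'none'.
Answer: none

Derivation:
Step 0: SEND seq=5000 -> fresh
Step 1: DROP seq=5183 -> fresh
Step 2: SEND seq=5363 -> fresh
Step 3: SEND seq=0 -> fresh
Step 4: SEND seq=109 -> fresh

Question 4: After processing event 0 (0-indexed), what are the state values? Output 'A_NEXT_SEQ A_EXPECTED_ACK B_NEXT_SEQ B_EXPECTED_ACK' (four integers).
After event 0: A_seq=5183 A_ack=0 B_seq=0 B_ack=5183

5183 0 0 5183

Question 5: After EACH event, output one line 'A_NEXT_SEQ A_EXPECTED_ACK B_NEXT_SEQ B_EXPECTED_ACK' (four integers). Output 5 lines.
5183 0 0 5183
5363 0 0 5183
5459 0 0 5183
5459 109 109 5183
5459 145 145 5183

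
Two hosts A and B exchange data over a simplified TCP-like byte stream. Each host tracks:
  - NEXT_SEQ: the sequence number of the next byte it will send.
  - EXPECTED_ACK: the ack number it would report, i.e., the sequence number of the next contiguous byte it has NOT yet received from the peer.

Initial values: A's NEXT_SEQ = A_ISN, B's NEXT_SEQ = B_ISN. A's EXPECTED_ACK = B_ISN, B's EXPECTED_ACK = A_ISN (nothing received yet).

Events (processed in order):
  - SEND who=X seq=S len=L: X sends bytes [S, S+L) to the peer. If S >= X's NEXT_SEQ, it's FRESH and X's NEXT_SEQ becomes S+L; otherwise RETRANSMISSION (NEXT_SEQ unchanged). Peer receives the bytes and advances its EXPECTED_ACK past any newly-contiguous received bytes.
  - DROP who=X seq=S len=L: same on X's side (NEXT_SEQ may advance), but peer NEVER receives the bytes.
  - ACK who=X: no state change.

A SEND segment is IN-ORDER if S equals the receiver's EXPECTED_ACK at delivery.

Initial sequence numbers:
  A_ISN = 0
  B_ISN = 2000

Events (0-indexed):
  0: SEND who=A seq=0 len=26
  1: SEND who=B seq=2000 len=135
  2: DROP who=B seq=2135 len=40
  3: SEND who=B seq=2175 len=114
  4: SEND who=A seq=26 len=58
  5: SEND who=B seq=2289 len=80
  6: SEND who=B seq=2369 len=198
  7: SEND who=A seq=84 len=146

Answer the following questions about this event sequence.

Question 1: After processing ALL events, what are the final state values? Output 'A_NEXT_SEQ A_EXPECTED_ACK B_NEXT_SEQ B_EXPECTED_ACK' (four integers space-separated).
After event 0: A_seq=26 A_ack=2000 B_seq=2000 B_ack=26
After event 1: A_seq=26 A_ack=2135 B_seq=2135 B_ack=26
After event 2: A_seq=26 A_ack=2135 B_seq=2175 B_ack=26
After event 3: A_seq=26 A_ack=2135 B_seq=2289 B_ack=26
After event 4: A_seq=84 A_ack=2135 B_seq=2289 B_ack=84
After event 5: A_seq=84 A_ack=2135 B_seq=2369 B_ack=84
After event 6: A_seq=84 A_ack=2135 B_seq=2567 B_ack=84
After event 7: A_seq=230 A_ack=2135 B_seq=2567 B_ack=230

Answer: 230 2135 2567 230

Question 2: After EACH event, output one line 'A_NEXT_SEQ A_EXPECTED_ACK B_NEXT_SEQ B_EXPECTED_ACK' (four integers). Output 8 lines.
26 2000 2000 26
26 2135 2135 26
26 2135 2175 26
26 2135 2289 26
84 2135 2289 84
84 2135 2369 84
84 2135 2567 84
230 2135 2567 230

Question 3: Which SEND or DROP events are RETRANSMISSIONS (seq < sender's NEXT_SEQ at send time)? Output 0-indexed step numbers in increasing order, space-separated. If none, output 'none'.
Answer: none

Derivation:
Step 0: SEND seq=0 -> fresh
Step 1: SEND seq=2000 -> fresh
Step 2: DROP seq=2135 -> fresh
Step 3: SEND seq=2175 -> fresh
Step 4: SEND seq=26 -> fresh
Step 5: SEND seq=2289 -> fresh
Step 6: SEND seq=2369 -> fresh
Step 7: SEND seq=84 -> fresh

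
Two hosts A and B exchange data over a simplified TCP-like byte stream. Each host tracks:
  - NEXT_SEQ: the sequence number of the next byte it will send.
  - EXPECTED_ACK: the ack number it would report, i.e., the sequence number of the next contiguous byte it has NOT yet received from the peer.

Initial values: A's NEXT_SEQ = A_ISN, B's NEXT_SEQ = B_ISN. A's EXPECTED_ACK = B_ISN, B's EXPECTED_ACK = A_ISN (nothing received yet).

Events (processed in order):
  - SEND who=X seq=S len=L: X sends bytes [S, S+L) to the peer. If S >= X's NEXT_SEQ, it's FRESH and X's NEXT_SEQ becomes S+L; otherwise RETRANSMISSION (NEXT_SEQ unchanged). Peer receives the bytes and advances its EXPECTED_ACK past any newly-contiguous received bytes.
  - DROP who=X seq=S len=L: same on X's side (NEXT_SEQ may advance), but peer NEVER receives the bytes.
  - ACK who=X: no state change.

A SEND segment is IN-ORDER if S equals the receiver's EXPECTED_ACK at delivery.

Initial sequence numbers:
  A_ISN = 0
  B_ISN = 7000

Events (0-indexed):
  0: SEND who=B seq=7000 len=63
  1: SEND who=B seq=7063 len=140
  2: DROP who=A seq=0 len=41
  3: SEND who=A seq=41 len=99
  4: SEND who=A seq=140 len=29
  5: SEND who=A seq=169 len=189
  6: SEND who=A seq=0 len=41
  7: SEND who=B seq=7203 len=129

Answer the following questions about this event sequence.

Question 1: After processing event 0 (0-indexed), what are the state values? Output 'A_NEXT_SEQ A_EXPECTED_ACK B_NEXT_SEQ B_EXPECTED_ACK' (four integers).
After event 0: A_seq=0 A_ack=7063 B_seq=7063 B_ack=0

0 7063 7063 0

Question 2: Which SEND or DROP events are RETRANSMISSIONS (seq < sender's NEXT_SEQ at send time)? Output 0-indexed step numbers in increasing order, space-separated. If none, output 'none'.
Answer: 6

Derivation:
Step 0: SEND seq=7000 -> fresh
Step 1: SEND seq=7063 -> fresh
Step 2: DROP seq=0 -> fresh
Step 3: SEND seq=41 -> fresh
Step 4: SEND seq=140 -> fresh
Step 5: SEND seq=169 -> fresh
Step 6: SEND seq=0 -> retransmit
Step 7: SEND seq=7203 -> fresh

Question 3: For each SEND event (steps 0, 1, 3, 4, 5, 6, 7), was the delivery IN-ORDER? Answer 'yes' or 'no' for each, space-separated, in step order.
Answer: yes yes no no no yes yes

Derivation:
Step 0: SEND seq=7000 -> in-order
Step 1: SEND seq=7063 -> in-order
Step 3: SEND seq=41 -> out-of-order
Step 4: SEND seq=140 -> out-of-order
Step 5: SEND seq=169 -> out-of-order
Step 6: SEND seq=0 -> in-order
Step 7: SEND seq=7203 -> in-order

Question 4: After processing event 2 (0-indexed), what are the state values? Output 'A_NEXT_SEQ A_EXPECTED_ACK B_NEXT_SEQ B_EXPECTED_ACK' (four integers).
After event 0: A_seq=0 A_ack=7063 B_seq=7063 B_ack=0
After event 1: A_seq=0 A_ack=7203 B_seq=7203 B_ack=0
After event 2: A_seq=41 A_ack=7203 B_seq=7203 B_ack=0

41 7203 7203 0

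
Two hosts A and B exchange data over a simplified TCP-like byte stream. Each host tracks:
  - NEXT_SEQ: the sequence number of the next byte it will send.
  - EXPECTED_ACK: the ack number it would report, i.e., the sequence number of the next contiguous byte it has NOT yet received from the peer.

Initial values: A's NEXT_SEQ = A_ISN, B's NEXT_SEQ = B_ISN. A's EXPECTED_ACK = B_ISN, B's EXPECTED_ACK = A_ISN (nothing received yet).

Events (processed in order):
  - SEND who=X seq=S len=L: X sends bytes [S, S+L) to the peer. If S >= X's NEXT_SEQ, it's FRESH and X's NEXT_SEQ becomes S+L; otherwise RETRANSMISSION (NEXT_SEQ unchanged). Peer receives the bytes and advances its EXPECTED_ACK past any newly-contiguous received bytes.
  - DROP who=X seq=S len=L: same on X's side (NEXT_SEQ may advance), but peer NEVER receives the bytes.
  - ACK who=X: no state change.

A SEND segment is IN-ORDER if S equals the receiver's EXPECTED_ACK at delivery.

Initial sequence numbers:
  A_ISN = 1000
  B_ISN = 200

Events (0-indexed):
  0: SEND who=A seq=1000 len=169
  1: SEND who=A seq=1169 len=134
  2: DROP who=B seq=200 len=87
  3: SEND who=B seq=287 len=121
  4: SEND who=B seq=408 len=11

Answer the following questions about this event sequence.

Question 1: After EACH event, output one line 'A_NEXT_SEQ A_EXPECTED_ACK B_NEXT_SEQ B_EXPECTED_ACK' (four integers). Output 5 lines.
1169 200 200 1169
1303 200 200 1303
1303 200 287 1303
1303 200 408 1303
1303 200 419 1303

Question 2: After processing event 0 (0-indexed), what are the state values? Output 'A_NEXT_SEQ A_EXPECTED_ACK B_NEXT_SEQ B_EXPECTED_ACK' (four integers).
After event 0: A_seq=1169 A_ack=200 B_seq=200 B_ack=1169

1169 200 200 1169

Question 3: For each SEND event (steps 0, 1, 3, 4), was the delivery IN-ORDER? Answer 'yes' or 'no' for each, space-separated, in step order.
Step 0: SEND seq=1000 -> in-order
Step 1: SEND seq=1169 -> in-order
Step 3: SEND seq=287 -> out-of-order
Step 4: SEND seq=408 -> out-of-order

Answer: yes yes no no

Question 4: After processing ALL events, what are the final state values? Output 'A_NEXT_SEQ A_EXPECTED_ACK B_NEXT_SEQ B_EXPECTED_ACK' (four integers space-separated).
Answer: 1303 200 419 1303

Derivation:
After event 0: A_seq=1169 A_ack=200 B_seq=200 B_ack=1169
After event 1: A_seq=1303 A_ack=200 B_seq=200 B_ack=1303
After event 2: A_seq=1303 A_ack=200 B_seq=287 B_ack=1303
After event 3: A_seq=1303 A_ack=200 B_seq=408 B_ack=1303
After event 4: A_seq=1303 A_ack=200 B_seq=419 B_ack=1303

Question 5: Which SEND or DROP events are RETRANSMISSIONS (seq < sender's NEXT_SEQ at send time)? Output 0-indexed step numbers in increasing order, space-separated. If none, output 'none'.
Step 0: SEND seq=1000 -> fresh
Step 1: SEND seq=1169 -> fresh
Step 2: DROP seq=200 -> fresh
Step 3: SEND seq=287 -> fresh
Step 4: SEND seq=408 -> fresh

Answer: none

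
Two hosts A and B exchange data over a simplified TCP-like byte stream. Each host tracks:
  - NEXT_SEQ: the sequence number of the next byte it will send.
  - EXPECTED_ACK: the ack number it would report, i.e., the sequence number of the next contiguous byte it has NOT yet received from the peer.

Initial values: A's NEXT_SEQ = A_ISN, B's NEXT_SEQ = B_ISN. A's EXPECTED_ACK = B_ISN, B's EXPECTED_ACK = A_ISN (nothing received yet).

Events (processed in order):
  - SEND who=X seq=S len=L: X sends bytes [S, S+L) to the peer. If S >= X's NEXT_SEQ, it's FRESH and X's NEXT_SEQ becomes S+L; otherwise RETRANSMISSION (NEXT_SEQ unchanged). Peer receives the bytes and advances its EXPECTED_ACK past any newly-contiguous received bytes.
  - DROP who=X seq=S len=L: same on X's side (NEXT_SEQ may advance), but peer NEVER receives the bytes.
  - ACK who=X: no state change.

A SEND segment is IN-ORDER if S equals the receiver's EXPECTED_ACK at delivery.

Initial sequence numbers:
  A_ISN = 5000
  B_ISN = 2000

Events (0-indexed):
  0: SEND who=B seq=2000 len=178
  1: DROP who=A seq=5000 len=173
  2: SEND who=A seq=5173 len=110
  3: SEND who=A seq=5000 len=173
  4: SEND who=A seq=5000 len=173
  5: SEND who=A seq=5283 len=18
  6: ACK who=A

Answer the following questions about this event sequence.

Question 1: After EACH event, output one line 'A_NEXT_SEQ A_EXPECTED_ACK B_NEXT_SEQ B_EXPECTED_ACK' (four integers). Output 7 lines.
5000 2178 2178 5000
5173 2178 2178 5000
5283 2178 2178 5000
5283 2178 2178 5283
5283 2178 2178 5283
5301 2178 2178 5301
5301 2178 2178 5301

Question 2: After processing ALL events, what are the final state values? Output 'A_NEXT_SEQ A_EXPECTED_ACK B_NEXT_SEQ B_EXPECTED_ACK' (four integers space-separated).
After event 0: A_seq=5000 A_ack=2178 B_seq=2178 B_ack=5000
After event 1: A_seq=5173 A_ack=2178 B_seq=2178 B_ack=5000
After event 2: A_seq=5283 A_ack=2178 B_seq=2178 B_ack=5000
After event 3: A_seq=5283 A_ack=2178 B_seq=2178 B_ack=5283
After event 4: A_seq=5283 A_ack=2178 B_seq=2178 B_ack=5283
After event 5: A_seq=5301 A_ack=2178 B_seq=2178 B_ack=5301
After event 6: A_seq=5301 A_ack=2178 B_seq=2178 B_ack=5301

Answer: 5301 2178 2178 5301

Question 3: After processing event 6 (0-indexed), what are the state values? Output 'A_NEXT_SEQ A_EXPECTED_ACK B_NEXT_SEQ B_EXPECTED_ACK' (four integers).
After event 0: A_seq=5000 A_ack=2178 B_seq=2178 B_ack=5000
After event 1: A_seq=5173 A_ack=2178 B_seq=2178 B_ack=5000
After event 2: A_seq=5283 A_ack=2178 B_seq=2178 B_ack=5000
After event 3: A_seq=5283 A_ack=2178 B_seq=2178 B_ack=5283
After event 4: A_seq=5283 A_ack=2178 B_seq=2178 B_ack=5283
After event 5: A_seq=5301 A_ack=2178 B_seq=2178 B_ack=5301
After event 6: A_seq=5301 A_ack=2178 B_seq=2178 B_ack=5301

5301 2178 2178 5301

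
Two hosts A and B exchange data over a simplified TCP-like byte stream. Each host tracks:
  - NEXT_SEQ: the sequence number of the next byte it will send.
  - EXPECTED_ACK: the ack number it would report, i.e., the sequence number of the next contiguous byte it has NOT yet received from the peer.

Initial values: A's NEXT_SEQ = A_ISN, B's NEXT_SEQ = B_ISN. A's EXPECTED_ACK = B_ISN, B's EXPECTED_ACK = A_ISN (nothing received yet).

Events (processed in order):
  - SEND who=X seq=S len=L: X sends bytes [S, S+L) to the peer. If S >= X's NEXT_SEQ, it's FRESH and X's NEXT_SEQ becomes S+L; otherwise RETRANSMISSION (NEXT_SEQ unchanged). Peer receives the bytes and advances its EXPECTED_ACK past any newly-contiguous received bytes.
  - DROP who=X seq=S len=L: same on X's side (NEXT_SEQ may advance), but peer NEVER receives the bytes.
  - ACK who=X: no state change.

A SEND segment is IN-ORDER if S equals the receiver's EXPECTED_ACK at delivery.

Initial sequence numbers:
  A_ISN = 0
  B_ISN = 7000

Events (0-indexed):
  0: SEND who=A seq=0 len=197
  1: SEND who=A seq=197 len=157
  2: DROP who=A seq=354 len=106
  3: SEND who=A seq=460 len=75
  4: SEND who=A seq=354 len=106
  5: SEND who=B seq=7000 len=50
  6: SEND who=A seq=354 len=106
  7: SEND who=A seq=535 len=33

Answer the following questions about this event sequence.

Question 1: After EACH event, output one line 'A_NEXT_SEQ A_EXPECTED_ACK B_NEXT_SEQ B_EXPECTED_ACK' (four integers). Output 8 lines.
197 7000 7000 197
354 7000 7000 354
460 7000 7000 354
535 7000 7000 354
535 7000 7000 535
535 7050 7050 535
535 7050 7050 535
568 7050 7050 568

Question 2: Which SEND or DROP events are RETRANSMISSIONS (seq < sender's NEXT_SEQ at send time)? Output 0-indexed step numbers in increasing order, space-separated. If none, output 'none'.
Answer: 4 6

Derivation:
Step 0: SEND seq=0 -> fresh
Step 1: SEND seq=197 -> fresh
Step 2: DROP seq=354 -> fresh
Step 3: SEND seq=460 -> fresh
Step 4: SEND seq=354 -> retransmit
Step 5: SEND seq=7000 -> fresh
Step 6: SEND seq=354 -> retransmit
Step 7: SEND seq=535 -> fresh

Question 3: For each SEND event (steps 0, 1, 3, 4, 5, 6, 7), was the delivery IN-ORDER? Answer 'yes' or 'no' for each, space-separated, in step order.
Answer: yes yes no yes yes no yes

Derivation:
Step 0: SEND seq=0 -> in-order
Step 1: SEND seq=197 -> in-order
Step 3: SEND seq=460 -> out-of-order
Step 4: SEND seq=354 -> in-order
Step 5: SEND seq=7000 -> in-order
Step 6: SEND seq=354 -> out-of-order
Step 7: SEND seq=535 -> in-order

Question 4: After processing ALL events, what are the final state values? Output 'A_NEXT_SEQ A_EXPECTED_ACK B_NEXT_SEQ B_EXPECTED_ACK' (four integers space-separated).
After event 0: A_seq=197 A_ack=7000 B_seq=7000 B_ack=197
After event 1: A_seq=354 A_ack=7000 B_seq=7000 B_ack=354
After event 2: A_seq=460 A_ack=7000 B_seq=7000 B_ack=354
After event 3: A_seq=535 A_ack=7000 B_seq=7000 B_ack=354
After event 4: A_seq=535 A_ack=7000 B_seq=7000 B_ack=535
After event 5: A_seq=535 A_ack=7050 B_seq=7050 B_ack=535
After event 6: A_seq=535 A_ack=7050 B_seq=7050 B_ack=535
After event 7: A_seq=568 A_ack=7050 B_seq=7050 B_ack=568

Answer: 568 7050 7050 568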